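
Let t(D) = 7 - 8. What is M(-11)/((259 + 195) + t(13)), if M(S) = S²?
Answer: 121/453 ≈ 0.26711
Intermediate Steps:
t(D) = -1
M(-11)/((259 + 195) + t(13)) = (-11)²/((259 + 195) - 1) = 121/(454 - 1) = 121/453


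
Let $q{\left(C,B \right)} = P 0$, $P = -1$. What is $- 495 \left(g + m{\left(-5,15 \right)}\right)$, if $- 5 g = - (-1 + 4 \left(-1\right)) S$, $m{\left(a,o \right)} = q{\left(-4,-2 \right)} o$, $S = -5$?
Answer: $-2475$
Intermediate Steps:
$q{\left(C,B \right)} = 0$ ($q{\left(C,B \right)} = \left(-1\right) 0 = 0$)
$m{\left(a,o \right)} = 0$ ($m{\left(a,o \right)} = 0 o = 0$)
$g = 5$ ($g = - \frac{- (-1 + 4 \left(-1\right)) \left(-5\right)}{5} = - \frac{- (-1 - 4) \left(-5\right)}{5} = - \frac{\left(-1\right) \left(-5\right) \left(-5\right)}{5} = - \frac{5 \left(-5\right)}{5} = \left(- \frac{1}{5}\right) \left(-25\right) = 5$)
$- 495 \left(g + m{\left(-5,15 \right)}\right) = - 495 \left(5 + 0\right) = \left(-495\right) 5 = -2475$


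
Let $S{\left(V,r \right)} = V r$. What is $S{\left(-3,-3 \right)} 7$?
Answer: $63$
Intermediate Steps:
$S{\left(-3,-3 \right)} 7 = \left(-3\right) \left(-3\right) 7 = 9 \cdot 7 = 63$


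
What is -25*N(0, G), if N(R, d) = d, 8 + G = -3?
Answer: 275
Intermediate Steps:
G = -11 (G = -8 - 3 = -11)
-25*N(0, G) = -25*(-11) = 275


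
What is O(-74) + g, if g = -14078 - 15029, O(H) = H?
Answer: -29181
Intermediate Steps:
g = -29107
O(-74) + g = -74 - 29107 = -29181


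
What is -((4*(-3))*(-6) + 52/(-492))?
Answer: -8843/123 ≈ -71.894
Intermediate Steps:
-((4*(-3))*(-6) + 52/(-492)) = -(-12*(-6) + 52*(-1/492)) = -(72 - 13/123) = -1*8843/123 = -8843/123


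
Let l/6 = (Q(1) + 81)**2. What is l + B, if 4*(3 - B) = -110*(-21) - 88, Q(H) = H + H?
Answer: 81563/2 ≈ 40782.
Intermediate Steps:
Q(H) = 2*H
B = -1105/2 (B = 3 - (-110*(-21) - 88)/4 = 3 - (2310 - 88)/4 = 3 - 1/4*2222 = 3 - 1111/2 = -1105/2 ≈ -552.50)
l = 41334 (l = 6*(2*1 + 81)**2 = 6*(2 + 81)**2 = 6*83**2 = 6*6889 = 41334)
l + B = 41334 - 1105/2 = 81563/2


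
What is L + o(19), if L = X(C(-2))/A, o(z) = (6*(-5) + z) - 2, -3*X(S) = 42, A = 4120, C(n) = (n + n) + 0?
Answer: -26787/2060 ≈ -13.003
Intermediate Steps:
C(n) = 2*n (C(n) = 2*n + 0 = 2*n)
X(S) = -14 (X(S) = -⅓*42 = -14)
o(z) = -32 + z (o(z) = (-30 + z) - 2 = -32 + z)
L = -7/2060 (L = -14/4120 = -14*1/4120 = -7/2060 ≈ -0.0033981)
L + o(19) = -7/2060 + (-32 + 19) = -7/2060 - 13 = -26787/2060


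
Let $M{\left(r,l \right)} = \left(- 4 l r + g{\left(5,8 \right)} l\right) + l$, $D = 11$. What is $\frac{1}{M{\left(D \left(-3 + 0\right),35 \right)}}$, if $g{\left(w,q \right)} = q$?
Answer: $\frac{1}{4935} \approx 0.00020263$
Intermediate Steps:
$M{\left(r,l \right)} = 9 l - 4 l r$ ($M{\left(r,l \right)} = \left(- 4 l r + 8 l\right) + l = \left(8 l - 4 l r\right) + l = 9 l - 4 l r$)
$\frac{1}{M{\left(D \left(-3 + 0\right),35 \right)}} = \frac{1}{35 \left(9 - 4 \cdot 11 \left(-3 + 0\right)\right)} = \frac{1}{35 \left(9 - 4 \cdot 11 \left(-3\right)\right)} = \frac{1}{35 \left(9 - -132\right)} = \frac{1}{35 \left(9 + 132\right)} = \frac{1}{35 \cdot 141} = \frac{1}{4935}$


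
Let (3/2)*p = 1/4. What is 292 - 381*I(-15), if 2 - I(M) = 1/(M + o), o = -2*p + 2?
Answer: -19943/40 ≈ -498.58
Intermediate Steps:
p = 1/6 (p = (2/3)/4 = (2/3)*(1/4) = 1/6 ≈ 0.16667)
o = 5/3 (o = -2*1/6 + 2 = -1/3 + 2 = 5/3 ≈ 1.6667)
I(M) = 2 - 1/(5/3 + M) (I(M) = 2 - 1/(M + 5/3) = 2 - 1/(5/3 + M))
292 - 381*I(-15) = 292 - 381*(7 + 6*(-15))/(5 + 3*(-15)) = 292 - 381*(7 - 90)/(5 - 45) = 292 - 381*(-83)/(-40) = 292 - (-381)*(-83)/40 = 292 - 381*83/40 = 292 - 31623/40 = -19943/40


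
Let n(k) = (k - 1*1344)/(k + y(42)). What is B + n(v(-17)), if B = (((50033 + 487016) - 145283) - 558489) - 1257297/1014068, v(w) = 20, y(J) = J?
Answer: -5241832523307/31436108 ≈ -1.6675e+5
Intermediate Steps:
n(k) = (-1344 + k)/(42 + k) (n(k) = (k - 1*1344)/(k + 42) = (k - 1344)/(42 + k) = (-1344 + k)/(42 + k))
B = -169069716461/1014068 (B = ((537049 - 145283) - 558489) - 1257297*1/1014068 = (391766 - 558489) - 1257297/1014068 = -166723 - 1257297/1014068 = -169069716461/1014068 ≈ -1.6672e+5)
B + n(v(-17)) = -169069716461/1014068 + (-1344 + 20)/(42 + 20) = -169069716461/1014068 - 1324/62 = -169069716461/1014068 + (1/62)*(-1324) = -169069716461/1014068 - 662/31 = -5241832523307/31436108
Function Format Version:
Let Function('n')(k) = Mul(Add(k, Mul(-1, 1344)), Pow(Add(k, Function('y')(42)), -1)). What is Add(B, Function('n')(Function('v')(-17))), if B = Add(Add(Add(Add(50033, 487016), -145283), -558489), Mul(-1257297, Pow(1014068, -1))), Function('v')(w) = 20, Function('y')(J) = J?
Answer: Rational(-5241832523307, 31436108) ≈ -1.6675e+5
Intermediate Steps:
Function('n')(k) = Mul(Pow(Add(42, k), -1), Add(-1344, k)) (Function('n')(k) = Mul(Add(k, Mul(-1, 1344)), Pow(Add(k, 42), -1)) = Mul(Add(k, -1344), Pow(Add(42, k), -1)) = Mul(Add(-1344, k), Pow(Add(42, k), -1)) = Mul(Pow(Add(42, k), -1), Add(-1344, k)))
B = Rational(-169069716461, 1014068) (B = Add(Add(Add(537049, -145283), -558489), Mul(-1257297, Rational(1, 1014068))) = Add(Add(391766, -558489), Rational(-1257297, 1014068)) = Add(-166723, Rational(-1257297, 1014068)) = Rational(-169069716461, 1014068) ≈ -1.6672e+5)
Add(B, Function('n')(Function('v')(-17))) = Add(Rational(-169069716461, 1014068), Mul(Pow(Add(42, 20), -1), Add(-1344, 20))) = Add(Rational(-169069716461, 1014068), Mul(Pow(62, -1), -1324)) = Add(Rational(-169069716461, 1014068), Mul(Rational(1, 62), -1324)) = Add(Rational(-169069716461, 1014068), Rational(-662, 31)) = Rational(-5241832523307, 31436108)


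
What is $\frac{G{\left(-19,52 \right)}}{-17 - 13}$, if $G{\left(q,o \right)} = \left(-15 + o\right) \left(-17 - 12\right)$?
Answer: $\frac{1073}{30} \approx 35.767$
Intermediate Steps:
$G{\left(q,o \right)} = 435 - 29 o$ ($G{\left(q,o \right)} = \left(-15 + o\right) \left(-29\right) = 435 - 29 o$)
$\frac{G{\left(-19,52 \right)}}{-17 - 13} = \frac{435 - 1508}{-17 - 13} = \frac{435 - 1508}{-30} = \left(- \frac{1}{30}\right) \left(-1073\right) = \frac{1073}{30}$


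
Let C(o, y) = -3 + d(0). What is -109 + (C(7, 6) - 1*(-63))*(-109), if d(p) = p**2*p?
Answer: -6649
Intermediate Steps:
d(p) = p**3
C(o, y) = -3 (C(o, y) = -3 + 0**3 = -3 + 0 = -3)
-109 + (C(7, 6) - 1*(-63))*(-109) = -109 + (-3 - 1*(-63))*(-109) = -109 + (-3 + 63)*(-109) = -109 + 60*(-109) = -109 - 6540 = -6649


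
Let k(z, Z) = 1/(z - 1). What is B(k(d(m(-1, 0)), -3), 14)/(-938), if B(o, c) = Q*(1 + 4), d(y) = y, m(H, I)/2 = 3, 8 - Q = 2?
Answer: -15/469 ≈ -0.031983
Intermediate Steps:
Q = 6 (Q = 8 - 1*2 = 8 - 2 = 6)
m(H, I) = 6 (m(H, I) = 2*3 = 6)
k(z, Z) = 1/(-1 + z)
B(o, c) = 30 (B(o, c) = 6*(1 + 4) = 6*5 = 30)
B(k(d(m(-1, 0)), -3), 14)/(-938) = 30/(-938) = 30*(-1/938) = -15/469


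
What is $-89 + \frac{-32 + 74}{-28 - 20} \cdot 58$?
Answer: $- \frac{559}{4} \approx -139.75$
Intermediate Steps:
$-89 + \frac{-32 + 74}{-28 - 20} \cdot 58 = -89 + \frac{42}{-48} \cdot 58 = -89 + 42 \left(- \frac{1}{48}\right) 58 = -89 - \frac{203}{4} = - \frac{559}{4}$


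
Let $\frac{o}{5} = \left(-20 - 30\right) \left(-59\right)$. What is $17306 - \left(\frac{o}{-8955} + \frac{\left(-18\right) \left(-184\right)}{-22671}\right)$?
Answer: $\frac{78084611012}{4511529} \approx 17308.0$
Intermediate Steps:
$o = 14750$ ($o = 5 \left(-20 - 30\right) \left(-59\right) = 5 \left(\left(-50\right) \left(-59\right)\right) = 5 \cdot 2950 = 14750$)
$17306 - \left(\frac{o}{-8955} + \frac{\left(-18\right) \left(-184\right)}{-22671}\right) = 17306 - \left(\frac{14750}{-8955} + \frac{\left(-18\right) \left(-184\right)}{-22671}\right) = 17306 - \left(14750 \left(- \frac{1}{8955}\right) + 3312 \left(- \frac{1}{22671}\right)\right) = 17306 - \left(- \frac{2950}{1791} - \frac{368}{2519}\right) = 17306 - - \frac{8090138}{4511529} = 17306 + \frac{8090138}{4511529} = \frac{78084611012}{4511529}$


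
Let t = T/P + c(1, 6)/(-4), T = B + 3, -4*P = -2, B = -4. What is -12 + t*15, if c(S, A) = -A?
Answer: -39/2 ≈ -19.500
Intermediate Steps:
P = ½ (P = -¼*(-2) = ½ ≈ 0.50000)
T = -1 (T = -4 + 3 = -1)
t = -½ (t = -1/½ - 1*6/(-4) = -1*2 - 6*(-¼) = -2 + 3/2 = -½ ≈ -0.50000)
-12 + t*15 = -12 - ½*15 = -12 - 15/2 = -39/2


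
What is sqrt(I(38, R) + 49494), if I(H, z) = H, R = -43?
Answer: 2*sqrt(12383) ≈ 222.56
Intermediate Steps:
sqrt(I(38, R) + 49494) = sqrt(38 + 49494) = sqrt(49532) = 2*sqrt(12383)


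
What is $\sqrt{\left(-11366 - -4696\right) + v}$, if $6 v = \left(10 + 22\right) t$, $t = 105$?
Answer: $i \sqrt{6110} \approx 78.167 i$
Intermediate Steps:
$v = 560$ ($v = \frac{\left(10 + 22\right) 105}{6} = \frac{32 \cdot 105}{6} = \frac{1}{6} \cdot 3360 = 560$)
$\sqrt{\left(-11366 - -4696\right) + v} = \sqrt{\left(-11366 - -4696\right) + 560} = \sqrt{\left(-11366 + 4696\right) + 560} = \sqrt{-6670 + 560} = \sqrt{-6110} = i \sqrt{6110}$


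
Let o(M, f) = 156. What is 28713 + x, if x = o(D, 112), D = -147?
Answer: 28869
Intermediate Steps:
x = 156
28713 + x = 28713 + 156 = 28869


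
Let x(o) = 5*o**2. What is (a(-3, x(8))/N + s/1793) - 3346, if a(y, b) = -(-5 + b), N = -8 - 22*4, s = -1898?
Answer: -191852567/57376 ≈ -3343.8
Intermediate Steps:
N = -96 (N = -8 - 88 = -96)
a(y, b) = 5 - b
(a(-3, x(8))/N + s/1793) - 3346 = ((5 - 5*8**2)/(-96) - 1898/1793) - 3346 = ((5 - 5*64)*(-1/96) - 1898*1/1793) - 3346 = ((5 - 1*320)*(-1/96) - 1898/1793) - 3346 = ((5 - 320)*(-1/96) - 1898/1793) - 3346 = (-315*(-1/96) - 1898/1793) - 3346 = (105/32 - 1898/1793) - 3346 = 127529/57376 - 3346 = -191852567/57376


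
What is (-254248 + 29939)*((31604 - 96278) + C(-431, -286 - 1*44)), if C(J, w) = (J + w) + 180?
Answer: 14637283795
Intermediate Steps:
C(J, w) = 180 + J + w
(-254248 + 29939)*((31604 - 96278) + C(-431, -286 - 1*44)) = (-254248 + 29939)*((31604 - 96278) + (180 - 431 + (-286 - 1*44))) = -224309*(-64674 + (180 - 431 + (-286 - 44))) = -224309*(-64674 + (180 - 431 - 330)) = -224309*(-64674 - 581) = -224309*(-65255) = 14637283795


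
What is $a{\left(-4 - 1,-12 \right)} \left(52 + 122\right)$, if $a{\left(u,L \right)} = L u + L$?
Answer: $8352$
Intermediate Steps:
$a{\left(u,L \right)} = L + L u$
$a{\left(-4 - 1,-12 \right)} \left(52 + 122\right) = - 12 \left(1 - 5\right) \left(52 + 122\right) = - 12 \left(1 - 5\right) 174 = \left(-12\right) \left(-4\right) 174 = 48 \cdot 174 = 8352$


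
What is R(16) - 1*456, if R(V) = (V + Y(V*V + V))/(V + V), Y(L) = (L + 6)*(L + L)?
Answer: 8541/2 ≈ 4270.5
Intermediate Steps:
Y(L) = 2*L*(6 + L) (Y(L) = (6 + L)*(2*L) = 2*L*(6 + L))
R(V) = (V + 2*(V + V**2)*(6 + V + V**2))/(2*V) (R(V) = (V + 2*(V*V + V)*(6 + (V*V + V)))/(V + V) = (V + 2*(V**2 + V)*(6 + (V**2 + V)))/((2*V)) = (V + 2*(V + V**2)*(6 + (V + V**2)))*(1/(2*V)) = (V + 2*(V + V**2)*(6 + V + V**2))*(1/(2*V)) = (V + 2*(V + V**2)*(6 + V + V**2))/(2*V))
R(16) - 1*456 = (1/2 + (1 + 16)*(6 + 16*(1 + 16))) - 1*456 = (1/2 + 17*(6 + 16*17)) - 456 = (1/2 + 17*(6 + 272)) - 456 = (1/2 + 17*278) - 456 = (1/2 + 4726) - 456 = 9453/2 - 456 = 8541/2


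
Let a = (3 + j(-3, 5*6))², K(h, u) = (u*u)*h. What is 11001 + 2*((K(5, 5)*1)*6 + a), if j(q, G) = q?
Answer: 12501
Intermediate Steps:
K(h, u) = h*u² (K(h, u) = u²*h = h*u²)
a = 0 (a = (3 - 3)² = 0² = 0)
11001 + 2*((K(5, 5)*1)*6 + a) = 11001 + 2*(((5*5²)*1)*6 + 0) = 11001 + 2*(((5*25)*1)*6 + 0) = 11001 + 2*((125*1)*6 + 0) = 11001 + 2*(125*6 + 0) = 11001 + 2*(750 + 0) = 11001 + 2*750 = 11001 + 1500 = 12501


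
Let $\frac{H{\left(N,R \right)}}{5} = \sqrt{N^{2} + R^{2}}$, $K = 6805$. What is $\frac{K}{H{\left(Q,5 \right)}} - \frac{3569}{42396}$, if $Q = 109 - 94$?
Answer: $- \frac{3569}{42396} + \frac{1361 \sqrt{10}}{50} \approx 85.993$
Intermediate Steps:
$Q = 15$ ($Q = 109 - 94 = 15$)
$H{\left(N,R \right)} = 5 \sqrt{N^{2} + R^{2}}$
$\frac{K}{H{\left(Q,5 \right)}} - \frac{3569}{42396} = \frac{6805}{5 \sqrt{15^{2} + 5^{2}}} - \frac{3569}{42396} = \frac{6805}{5 \sqrt{225 + 25}} - \frac{3569}{42396} = \frac{6805}{5 \sqrt{250}} - \frac{3569}{42396} = \frac{6805}{5 \cdot 5 \sqrt{10}} - \frac{3569}{42396} = \frac{6805}{25 \sqrt{10}} - \frac{3569}{42396} = 6805 \frac{\sqrt{10}}{250} - \frac{3569}{42396} = \frac{1361 \sqrt{10}}{50} - \frac{3569}{42396} = - \frac{3569}{42396} + \frac{1361 \sqrt{10}}{50}$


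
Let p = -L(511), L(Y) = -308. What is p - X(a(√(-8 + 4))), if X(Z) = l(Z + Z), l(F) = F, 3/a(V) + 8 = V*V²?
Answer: 2467/8 - 3*I/8 ≈ 308.38 - 0.375*I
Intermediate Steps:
a(V) = 3/(-8 + V³) (a(V) = 3/(-8 + V*V²) = 3/(-8 + V³))
X(Z) = 2*Z (X(Z) = Z + Z = 2*Z)
p = 308 (p = -1*(-308) = 308)
p - X(a(√(-8 + 4))) = 308 - 2*3/(-8 + (√(-8 + 4))³) = 308 - 2*3/(-8 + (√(-4))³) = 308 - 2*3/(-8 + (2*I)³) = 308 - 2*3/(-8 - 8*I) = 308 - 2*3*((-8 + 8*I)/128) = 308 - 2*3*(-8 + 8*I)/128 = 308 - 3*(-8 + 8*I)/64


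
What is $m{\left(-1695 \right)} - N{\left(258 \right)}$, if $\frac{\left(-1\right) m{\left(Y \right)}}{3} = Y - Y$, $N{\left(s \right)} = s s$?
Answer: $-66564$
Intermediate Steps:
$N{\left(s \right)} = s^{2}$
$m{\left(Y \right)} = 0$ ($m{\left(Y \right)} = - 3 \left(Y - Y\right) = \left(-3\right) 0 = 0$)
$m{\left(-1695 \right)} - N{\left(258 \right)} = 0 - 258^{2} = 0 - 66564 = -66564$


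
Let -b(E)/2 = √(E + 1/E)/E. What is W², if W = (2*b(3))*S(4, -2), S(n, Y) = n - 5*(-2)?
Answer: 31360/27 ≈ 1161.5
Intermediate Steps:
S(n, Y) = 10 + n (S(n, Y) = n + 10 = 10 + n)
b(E) = -2*√(E + 1/E)/E
W = -56*√30/9 (W = (2*(-2*√(3 + 1/3)/3))*(10 + 4) = (2*(-2*⅓*√(3 + ⅓)))*14 = (2*(-2*⅓*√(10/3)))*14 = (2*(-2*⅓*√30/3))*14 = (2*(-2*√30/9))*14 = -4*√30/9*14 = -56*√30/9 ≈ -34.081)
W² = (-56*√30/9)² = 31360/27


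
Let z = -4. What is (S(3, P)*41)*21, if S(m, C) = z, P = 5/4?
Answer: -3444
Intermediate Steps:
P = 5/4 (P = 5*(¼) = 5/4 ≈ 1.2500)
S(m, C) = -4
(S(3, P)*41)*21 = -4*41*21 = -164*21 = -3444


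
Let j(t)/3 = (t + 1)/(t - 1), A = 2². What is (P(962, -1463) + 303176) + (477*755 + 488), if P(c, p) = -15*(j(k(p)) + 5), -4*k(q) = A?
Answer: 663724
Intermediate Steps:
A = 4
k(q) = -1 (k(q) = -¼*4 = -1)
j(t) = 3*(1 + t)/(-1 + t) (j(t) = 3*((t + 1)/(t - 1)) = 3*((1 + t)/(-1 + t)) = 3*(1 + t)/(-1 + t))
P(c, p) = -75 (P(c, p) = -15*(3*(1 - 1)/(-1 - 1) + 5) = -15*(3*0/(-2) + 5) = -15*(3*(-½)*0 + 5) = -15*(0 + 5) = -15*5 = -75)
(P(962, -1463) + 303176) + (477*755 + 488) = (-75 + 303176) + (477*755 + 488) = 303101 + (360135 + 488) = 303101 + 360623 = 663724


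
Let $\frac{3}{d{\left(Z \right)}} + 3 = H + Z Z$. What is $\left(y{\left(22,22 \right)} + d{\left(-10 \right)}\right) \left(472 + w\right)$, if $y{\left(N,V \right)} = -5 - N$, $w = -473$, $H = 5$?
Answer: $\frac{917}{34} \approx 26.971$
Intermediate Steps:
$d{\left(Z \right)} = \frac{3}{2 + Z^{2}}$ ($d{\left(Z \right)} = \frac{3}{-3 + \left(5 + Z Z\right)} = \frac{3}{-3 + \left(5 + Z^{2}\right)} = \frac{3}{2 + Z^{2}}$)
$\left(y{\left(22,22 \right)} + d{\left(-10 \right)}\right) \left(472 + w\right) = \left(\left(-5 - 22\right) + \frac{3}{2 + \left(-10\right)^{2}}\right) \left(472 - 473\right) = \left(\left(-5 - 22\right) + \frac{3}{2 + 100}\right) \left(-1\right) = \left(-27 + \frac{3}{102}\right) \left(-1\right) = \left(-27 + 3 \cdot \frac{1}{102}\right) \left(-1\right) = \left(-27 + \frac{1}{34}\right) \left(-1\right) = \left(- \frac{917}{34}\right) \left(-1\right) = \frac{917}{34}$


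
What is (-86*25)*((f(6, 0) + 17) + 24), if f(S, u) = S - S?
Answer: -88150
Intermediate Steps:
f(S, u) = 0
(-86*25)*((f(6, 0) + 17) + 24) = (-86*25)*((0 + 17) + 24) = -2150*(17 + 24) = -2150*41 = -88150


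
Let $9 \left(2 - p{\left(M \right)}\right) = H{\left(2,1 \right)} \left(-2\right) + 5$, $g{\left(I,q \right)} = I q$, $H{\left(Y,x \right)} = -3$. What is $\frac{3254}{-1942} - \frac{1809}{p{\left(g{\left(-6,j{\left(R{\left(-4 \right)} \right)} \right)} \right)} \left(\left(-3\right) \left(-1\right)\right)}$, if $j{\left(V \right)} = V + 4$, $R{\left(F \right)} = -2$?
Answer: $- \frac{5281006}{6797} \approx -776.96$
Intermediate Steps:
$j{\left(V \right)} = 4 + V$
$p{\left(M \right)} = \frac{7}{9}$ ($p{\left(M \right)} = 2 - \frac{\left(-3\right) \left(-2\right) + 5}{9} = 2 - \frac{6 + 5}{9} = 2 - \frac{11}{9} = \frac{7}{9}$)
$\frac{3254}{-1942} - \frac{1809}{p{\left(g{\left(-6,j{\left(R{\left(-4 \right)} \right)} \right)} \right)} \left(\left(-3\right) \left(-1\right)\right)} = \frac{3254}{-1942} - \frac{1809}{\frac{7}{9} \left(\left(-3\right) \left(-1\right)\right)} = 3254 \left(- \frac{1}{1942}\right) - \frac{1809}{\frac{7}{9} \cdot 3} = - \frac{1627}{971} - \frac{1809}{\frac{7}{3}} = - \frac{1627}{971} - \frac{5427}{7} = - \frac{5281006}{6797}$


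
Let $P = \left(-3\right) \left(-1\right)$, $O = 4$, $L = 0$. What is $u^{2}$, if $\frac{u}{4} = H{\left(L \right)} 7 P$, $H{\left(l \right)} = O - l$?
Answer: $112896$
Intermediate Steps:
$P = 3$
$H{\left(l \right)} = 4 - l$
$u = 336$ ($u = 4 \left(4 - 0\right) 7 \cdot 3 = 4 \left(4 + 0\right) 7 \cdot 3 = 4 \cdot 4 \cdot 7 \cdot 3 = 4 \cdot 28 \cdot 3 = 4 \cdot 84 = 336$)
$u^{2} = 336^{2} = 112896$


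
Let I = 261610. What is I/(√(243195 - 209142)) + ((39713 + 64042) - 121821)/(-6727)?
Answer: 18066/6727 + 261610*√34053/34053 ≈ 1420.4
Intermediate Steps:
I/(√(243195 - 209142)) + ((39713 + 64042) - 121821)/(-6727) = 261610/(√(243195 - 209142)) + ((39713 + 64042) - 121821)/(-6727) = 261610/(√34053) + (103755 - 121821)*(-1/6727) = 261610*(√34053/34053) - 18066*(-1/6727) = 261610*√34053/34053 + 18066/6727 = 18066/6727 + 261610*√34053/34053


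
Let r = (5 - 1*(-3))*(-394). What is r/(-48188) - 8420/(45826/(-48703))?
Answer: 2470130478054/276032911 ≈ 8948.7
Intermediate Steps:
r = -3152 (r = (5 + 3)*(-394) = 8*(-394) = -3152)
r/(-48188) - 8420/(45826/(-48703)) = -3152/(-48188) - 8420/(45826/(-48703)) = -3152*(-1/48188) - 8420/(45826*(-1/48703)) = 788/12047 - 8420/(-45826/48703) = 788/12047 - 8420*(-48703/45826) = 788/12047 + 205039630/22913 = 2470130478054/276032911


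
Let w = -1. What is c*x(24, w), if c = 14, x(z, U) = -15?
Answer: -210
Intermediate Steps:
c*x(24, w) = 14*(-15) = -210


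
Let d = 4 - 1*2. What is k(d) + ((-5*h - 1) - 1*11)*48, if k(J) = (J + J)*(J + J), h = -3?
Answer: 160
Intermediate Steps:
d = 2 (d = 4 - 2 = 2)
k(J) = 4*J² (k(J) = (2*J)*(2*J) = 4*J²)
k(d) + ((-5*h - 1) - 1*11)*48 = 4*2² + ((-5*(-3) - 1) - 1*11)*48 = 4*4 + ((15 - 1) - 11)*48 = 16 + (14 - 11)*48 = 16 + 3*48 = 16 + 144 = 160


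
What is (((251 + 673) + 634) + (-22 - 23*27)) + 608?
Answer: 1523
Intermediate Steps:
(((251 + 673) + 634) + (-22 - 23*27)) + 608 = ((924 + 634) + (-22 - 621)) + 608 = (1558 - 643) + 608 = 915 + 608 = 1523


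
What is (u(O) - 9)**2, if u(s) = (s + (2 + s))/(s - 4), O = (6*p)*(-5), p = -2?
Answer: 36481/784 ≈ 46.532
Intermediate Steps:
O = 60 (O = (6*(-2))*(-5) = -12*(-5) = 60)
u(s) = (2 + 2*s)/(-4 + s)
(u(O) - 9)**2 = (2*(1 + 60)/(-4 + 60) - 9)**2 = (2*61/56 - 9)**2 = (2*(1/56)*61 - 9)**2 = (61/28 - 9)**2 = (-191/28)**2 = 36481/784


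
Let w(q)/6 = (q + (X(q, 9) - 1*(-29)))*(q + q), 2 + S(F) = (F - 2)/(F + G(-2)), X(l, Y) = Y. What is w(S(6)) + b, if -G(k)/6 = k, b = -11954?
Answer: -343622/27 ≈ -12727.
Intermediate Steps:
G(k) = -6*k
S(F) = -2 + (-2 + F)/(12 + F) (S(F) = -2 + (F - 2)/(F - 6*(-2)) = -2 + (-2 + F)/(F + 12) = -2 + (-2 + F)/(12 + F))
w(q) = 12*q*(38 + q) (w(q) = 6*((q + (9 - 1*(-29)))*(q + q)) = 6*((q + (9 + 29))*(2*q)) = 6*((q + 38)*(2*q)) = 6*((38 + q)*(2*q)) = 6*(2*q*(38 + q)) = 12*q*(38 + q))
w(S(6)) + b = 12*((-26 - 1*6)/(12 + 6))*(38 + (-26 - 1*6)/(12 + 6)) - 11954 = 12*((-26 - 6)/18)*(38 + (-26 - 6)/18) - 11954 = 12*((1/18)*(-32))*(38 + (1/18)*(-32)) - 11954 = 12*(-16/9)*(38 - 16/9) - 11954 = 12*(-16/9)*(326/9) - 11954 = -20864/27 - 11954 = -343622/27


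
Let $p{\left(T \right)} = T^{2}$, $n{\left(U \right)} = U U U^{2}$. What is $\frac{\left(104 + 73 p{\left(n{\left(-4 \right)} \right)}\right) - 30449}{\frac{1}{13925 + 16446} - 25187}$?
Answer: $- \frac{144377143493}{764954376} \approx -188.74$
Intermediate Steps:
$n{\left(U \right)} = U^{4}$ ($n{\left(U \right)} = U^{2} U^{2} = U^{4}$)
$\frac{\left(104 + 73 p{\left(n{\left(-4 \right)} \right)}\right) - 30449}{\frac{1}{13925 + 16446} - 25187} = \frac{\left(104 + 73 \left(\left(-4\right)^{4}\right)^{2}\right) - 30449}{\frac{1}{13925 + 16446} - 25187} = \frac{\left(104 + 73 \cdot 256^{2}\right) - 30449}{\frac{1}{30371} - 25187} = \frac{\left(104 + 73 \cdot 65536\right) - 30449}{\frac{1}{30371} - 25187} = \frac{\left(104 + 4784128\right) - 30449}{- \frac{764954376}{30371}} = \left(4784232 - 30449\right) \left(- \frac{30371}{764954376}\right) = 4753783 \left(- \frac{30371}{764954376}\right) = - \frac{144377143493}{764954376}$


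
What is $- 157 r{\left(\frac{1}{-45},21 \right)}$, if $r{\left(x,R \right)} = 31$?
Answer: $-4867$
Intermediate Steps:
$- 157 r{\left(\frac{1}{-45},21 \right)} = \left(-157\right) 31 = -4867$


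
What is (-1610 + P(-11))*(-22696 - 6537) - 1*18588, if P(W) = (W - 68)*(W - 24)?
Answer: -33782703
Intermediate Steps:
P(W) = (-68 + W)*(-24 + W)
(-1610 + P(-11))*(-22696 - 6537) - 1*18588 = (-1610 + (1632 + (-11)² - 92*(-11)))*(-22696 - 6537) - 1*18588 = (-1610 + (1632 + 121 + 1012))*(-29233) - 18588 = (-1610 + 2765)*(-29233) - 18588 = 1155*(-29233) - 18588 = -33764115 - 18588 = -33782703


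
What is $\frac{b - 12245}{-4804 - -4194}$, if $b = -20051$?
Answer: $\frac{16148}{305} \approx 52.944$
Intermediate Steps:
$\frac{b - 12245}{-4804 - -4194} = \frac{-20051 - 12245}{-4804 - -4194} = - \frac{32296}{-4804 + \left(-19497 + 23691\right)} = - \frac{32296}{-4804 + 4194} = - \frac{32296}{-610} = \left(-32296\right) \left(- \frac{1}{610}\right) = \frac{16148}{305}$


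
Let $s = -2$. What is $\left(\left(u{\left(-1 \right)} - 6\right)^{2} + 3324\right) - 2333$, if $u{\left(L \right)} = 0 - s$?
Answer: $1007$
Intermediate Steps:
$u{\left(L \right)} = 2$ ($u{\left(L \right)} = 0 - -2 = 0 + 2 = 2$)
$\left(\left(u{\left(-1 \right)} - 6\right)^{2} + 3324\right) - 2333 = \left(\left(2 - 6\right)^{2} + 3324\right) - 2333 = \left(\left(-4\right)^{2} + 3324\right) - 2333 = \left(16 + 3324\right) - 2333 = 3340 - 2333 = 1007$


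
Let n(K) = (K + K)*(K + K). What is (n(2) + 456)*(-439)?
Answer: -207208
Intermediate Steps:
n(K) = 4*K² (n(K) = (2*K)*(2*K) = 4*K²)
(n(2) + 456)*(-439) = (4*2² + 456)*(-439) = (4*4 + 456)*(-439) = (16 + 456)*(-439) = 472*(-439) = -207208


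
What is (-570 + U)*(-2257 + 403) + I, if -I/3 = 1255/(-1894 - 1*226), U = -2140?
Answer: 2130320913/424 ≈ 5.0243e+6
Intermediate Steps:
I = 753/424 (I = -3765/(-1894 - 1*226) = -3765/(-1894 - 226) = -3765/(-2120) = -3765*(-1)/2120 = -3*(-251/424) = 753/424 ≈ 1.7759)
(-570 + U)*(-2257 + 403) + I = (-570 - 2140)*(-2257 + 403) + 753/424 = -2710*(-1854) + 753/424 = 5024340 + 753/424 = 2130320913/424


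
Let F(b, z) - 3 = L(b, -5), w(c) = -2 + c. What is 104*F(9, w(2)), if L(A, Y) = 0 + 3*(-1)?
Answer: 0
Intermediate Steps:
L(A, Y) = -3 (L(A, Y) = 0 - 3 = -3)
F(b, z) = 0 (F(b, z) = 3 - 3 = 0)
104*F(9, w(2)) = 104*0 = 0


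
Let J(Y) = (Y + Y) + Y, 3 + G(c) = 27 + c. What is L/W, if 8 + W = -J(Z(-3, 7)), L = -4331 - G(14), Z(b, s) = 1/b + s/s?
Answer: 4369/10 ≈ 436.90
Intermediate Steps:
G(c) = 24 + c (G(c) = -3 + (27 + c) = 24 + c)
Z(b, s) = 1 + 1/b (Z(b, s) = 1/b + 1 = 1 + 1/b)
J(Y) = 3*Y (J(Y) = 2*Y + Y = 3*Y)
L = -4369 (L = -4331 - (24 + 14) = -4331 - 1*38 = -4331 - 38 = -4369)
W = -10 (W = -8 - 3*(1 - 3)/(-3) = -8 - 3*(-1/3*(-2)) = -8 - 3*2/3 = -8 - 1*2 = -8 - 2 = -10)
L/W = -4369/(-10) = -4369*(-1/10) = 4369/10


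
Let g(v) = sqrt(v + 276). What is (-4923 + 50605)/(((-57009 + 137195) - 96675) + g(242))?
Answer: -753250498/271886603 - 45682*sqrt(518)/271886603 ≈ -2.7743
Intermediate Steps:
g(v) = sqrt(276 + v)
(-4923 + 50605)/(((-57009 + 137195) - 96675) + g(242)) = (-4923 + 50605)/(((-57009 + 137195) - 96675) + sqrt(276 + 242)) = 45682/((80186 - 96675) + sqrt(518)) = 45682/(-16489 + sqrt(518))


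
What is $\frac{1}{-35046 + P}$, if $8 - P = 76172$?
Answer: $- \frac{1}{111210} \approx -8.992 \cdot 10^{-6}$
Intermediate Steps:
$P = -76164$ ($P = 8 - 76172 = -76164$)
$\frac{1}{-35046 + P} = \frac{1}{-35046 - 76164} = \frac{1}{-111210} = - \frac{1}{111210}$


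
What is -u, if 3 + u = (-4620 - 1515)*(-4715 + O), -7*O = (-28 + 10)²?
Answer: -204473394/7 ≈ -2.9210e+7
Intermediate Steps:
O = -324/7 (O = -(-28 + 10)²/7 = -⅐*(-18)² = -⅐*324 = -324/7 ≈ -46.286)
u = 204473394/7 (u = -3 + (-4620 - 1515)*(-4715 - 324/7) = -3 - 6135*(-33329/7) = -3 + 204473415/7 = 204473394/7 ≈ 2.9210e+7)
-u = -1*204473394/7 = -204473394/7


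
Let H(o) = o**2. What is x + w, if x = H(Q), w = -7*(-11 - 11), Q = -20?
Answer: 554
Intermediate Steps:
w = 154 (w = -7*(-22) = 154)
x = 400 (x = (-20)**2 = 400)
x + w = 400 + 154 = 554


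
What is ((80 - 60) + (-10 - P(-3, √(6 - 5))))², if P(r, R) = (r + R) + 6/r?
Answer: 196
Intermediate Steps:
P(r, R) = R + r + 6/r (P(r, R) = (R + r) + 6/r = R + r + 6/r)
((80 - 60) + (-10 - P(-3, √(6 - 5))))² = ((80 - 60) + (-10 - (√(6 - 5) - 3 + 6/(-3))))² = (20 + (-10 - (√1 - 3 + 6*(-⅓))))² = (20 + (-10 - (1 - 3 - 2)))² = (20 + (-10 - 1*(-4)))² = (20 + (-10 + 4))² = (20 - 6)² = 14² = 196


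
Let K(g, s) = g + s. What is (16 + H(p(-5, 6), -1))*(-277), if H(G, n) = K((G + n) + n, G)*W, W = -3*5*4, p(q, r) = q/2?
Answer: -120772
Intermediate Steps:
p(q, r) = q/2 (p(q, r) = q*(½) = q/2)
W = -60 (W = -15*4 = -60)
H(G, n) = -120*G - 120*n (H(G, n) = (((G + n) + n) + G)*(-60) = ((G + 2*n) + G)*(-60) = (2*G + 2*n)*(-60) = -120*G - 120*n)
(16 + H(p(-5, 6), -1))*(-277) = (16 + (-60*(-5) - 120*(-1)))*(-277) = (16 + (-120*(-5/2) + 120))*(-277) = (16 + (300 + 120))*(-277) = (16 + 420)*(-277) = 436*(-277) = -120772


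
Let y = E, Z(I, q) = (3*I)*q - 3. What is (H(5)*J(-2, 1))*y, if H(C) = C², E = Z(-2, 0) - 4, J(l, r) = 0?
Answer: 0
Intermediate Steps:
Z(I, q) = -3 + 3*I*q (Z(I, q) = 3*I*q - 3 = -3 + 3*I*q)
E = -7 (E = (-3 + 3*(-2)*0) - 4 = (-3 + 0) - 4 = -3 - 4 = -7)
y = -7
(H(5)*J(-2, 1))*y = (5²*0)*(-7) = (25*0)*(-7) = 0*(-7) = 0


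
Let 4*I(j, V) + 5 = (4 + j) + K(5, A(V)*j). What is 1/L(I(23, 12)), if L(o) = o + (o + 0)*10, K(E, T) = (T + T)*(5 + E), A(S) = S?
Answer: 2/30481 ≈ 6.5615e-5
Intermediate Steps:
K(E, T) = 2*T*(5 + E) (K(E, T) = (2*T)*(5 + E) = 2*T*(5 + E))
I(j, V) = -1/4 + j/4 + 5*V*j (I(j, V) = -5/4 + ((4 + j) + 2*(V*j)*(5 + 5))/4 = -5/4 + ((4 + j) + 2*(V*j)*10)/4 = -5/4 + ((4 + j) + 20*V*j)/4 = -5/4 + (4 + j + 20*V*j)/4 = -5/4 + (1 + j/4 + 5*V*j) = -1/4 + j/4 + 5*V*j)
L(o) = 11*o (L(o) = o + o*10 = o + 10*o = 11*o)
1/L(I(23, 12)) = 1/(11*(-1/4 + (1/4)*23 + 5*12*23)) = 1/(11*(-1/4 + 23/4 + 1380)) = 1/(11*(2771/2)) = 1/(30481/2) = 2/30481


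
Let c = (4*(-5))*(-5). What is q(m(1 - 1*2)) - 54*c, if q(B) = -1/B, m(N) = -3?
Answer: -16199/3 ≈ -5399.7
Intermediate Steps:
c = 100 (c = -20*(-5) = 100)
q(m(1 - 1*2)) - 54*c = -1/(-3) - 54*100 = -1*(-⅓) - 5400 = ⅓ - 5400 = -16199/3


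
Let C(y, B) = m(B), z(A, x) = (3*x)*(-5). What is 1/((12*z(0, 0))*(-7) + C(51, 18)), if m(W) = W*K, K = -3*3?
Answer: -1/162 ≈ -0.0061728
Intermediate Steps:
z(A, x) = -15*x
K = -9
m(W) = -9*W (m(W) = W*(-9) = -9*W)
C(y, B) = -9*B
1/((12*z(0, 0))*(-7) + C(51, 18)) = 1/((12*(-15*0))*(-7) - 9*18) = 1/((12*0)*(-7) - 162) = 1/(0*(-7) - 162) = 1/(0 - 162) = 1/(-162) = -1/162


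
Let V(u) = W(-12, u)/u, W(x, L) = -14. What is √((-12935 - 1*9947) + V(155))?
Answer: 2*I*√137435555/155 ≈ 151.27*I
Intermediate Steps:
V(u) = -14/u
√((-12935 - 1*9947) + V(155)) = √((-12935 - 1*9947) - 14/155) = √((-12935 - 9947) - 14*1/155) = √(-22882 - 14/155) = √(-3546724/155) = 2*I*√137435555/155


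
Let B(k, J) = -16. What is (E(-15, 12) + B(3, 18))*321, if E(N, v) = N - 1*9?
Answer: -12840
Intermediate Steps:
E(N, v) = -9 + N (E(N, v) = N - 9 = -9 + N)
(E(-15, 12) + B(3, 18))*321 = ((-9 - 15) - 16)*321 = (-24 - 16)*321 = -40*321 = -12840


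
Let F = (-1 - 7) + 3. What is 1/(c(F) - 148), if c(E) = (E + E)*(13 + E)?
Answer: -1/228 ≈ -0.0043860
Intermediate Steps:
F = -5 (F = -8 + 3 = -5)
c(E) = 2*E*(13 + E) (c(E) = (2*E)*(13 + E) = 2*E*(13 + E))
1/(c(F) - 148) = 1/(2*(-5)*(13 - 5) - 148) = 1/(2*(-5)*8 - 148) = 1/(-80 - 148) = 1/(-228) = -1/228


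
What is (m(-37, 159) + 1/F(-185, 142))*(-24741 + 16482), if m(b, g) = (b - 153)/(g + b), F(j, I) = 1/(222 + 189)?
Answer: -206276784/61 ≈ -3.3816e+6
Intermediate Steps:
F(j, I) = 1/411
m(b, g) = (-153 + b)/(b + g)
(m(-37, 159) + 1/F(-185, 142))*(-24741 + 16482) = ((-153 - 37)/(-37 + 159) + 1/(1/411))*(-24741 + 16482) = (-190/122 + 411)*(-8259) = ((1/122)*(-190) + 411)*(-8259) = (-95/61 + 411)*(-8259) = (24976/61)*(-8259) = -206276784/61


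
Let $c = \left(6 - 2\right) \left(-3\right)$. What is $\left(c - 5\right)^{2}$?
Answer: $289$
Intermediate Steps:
$c = -12$ ($c = 4 \left(-3\right) = -12$)
$\left(c - 5\right)^{2} = \left(-12 - 5\right)^{2} = \left(-17\right)^{2} = 289$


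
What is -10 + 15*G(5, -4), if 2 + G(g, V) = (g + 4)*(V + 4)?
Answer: -40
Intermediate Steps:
G(g, V) = -2 + (4 + V)*(4 + g) (G(g, V) = -2 + (g + 4)*(V + 4) = -2 + (4 + g)*(4 + V) = -2 + (4 + V)*(4 + g))
-10 + 15*G(5, -4) = -10 + 15*(14 + 4*(-4) + 4*5 - 4*5) = -10 + 15*(14 - 16 + 20 - 20) = -10 + 15*(-2) = -10 - 30 = -40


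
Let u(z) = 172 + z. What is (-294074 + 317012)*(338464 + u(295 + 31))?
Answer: 7775110356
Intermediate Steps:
(-294074 + 317012)*(338464 + u(295 + 31)) = (-294074 + 317012)*(338464 + (172 + (295 + 31))) = 22938*(338464 + (172 + 326)) = 22938*(338464 + 498) = 22938*338962 = 7775110356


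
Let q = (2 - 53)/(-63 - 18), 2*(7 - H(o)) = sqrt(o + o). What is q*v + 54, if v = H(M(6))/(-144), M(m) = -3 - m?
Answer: 209833/3888 + 17*I*sqrt(2)/2592 ≈ 53.969 + 0.0092753*I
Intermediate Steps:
H(o) = 7 - sqrt(2)*sqrt(o)/2 (H(o) = 7 - sqrt(o + o)/2 = 7 - sqrt(2)*sqrt(o)/2)
v = -7/144 + I*sqrt(2)/96 (v = (7 - sqrt(2)*sqrt(-3 - 1*6)/2)/(-144) = (7 - sqrt(2)*sqrt(-3 - 6)/2)*(-1/144) = (7 - sqrt(2)*sqrt(-9)/2)*(-1/144) = (7 - sqrt(2)*3*I/2)*(-1/144) = (7 - 3*I*sqrt(2)/2)*(-1/144) = -7/144 + I*sqrt(2)/96 ≈ -0.048611 + 0.014731*I)
q = 17/27 (q = -51/(-81) = -51*(-1/81) = 17/27 ≈ 0.62963)
q*v + 54 = 17*(-7/144 + I*sqrt(2)/96)/27 + 54 = (-119/3888 + 17*I*sqrt(2)/2592) + 54 = 209833/3888 + 17*I*sqrt(2)/2592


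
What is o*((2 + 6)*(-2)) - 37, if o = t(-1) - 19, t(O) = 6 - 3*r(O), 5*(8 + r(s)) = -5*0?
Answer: -213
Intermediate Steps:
r(s) = -8 (r(s) = -8 + (-5*0)/5 = -8 + (1/5)*0 = -8 + 0 = -8)
t(O) = 30 (t(O) = 6 - 3*(-8) = 6 + 24 = 30)
o = 11 (o = 30 - 19 = 11)
o*((2 + 6)*(-2)) - 37 = 11*((2 + 6)*(-2)) - 37 = 11*(8*(-2)) - 37 = 11*(-16) - 37 = -176 - 37 = -213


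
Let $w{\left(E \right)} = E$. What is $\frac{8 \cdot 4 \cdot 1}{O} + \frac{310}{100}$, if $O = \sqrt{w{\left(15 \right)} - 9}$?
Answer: $\frac{31}{10} + \frac{16 \sqrt{6}}{3} \approx 16.164$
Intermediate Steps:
$O = \sqrt{6}$ ($O = \sqrt{15 - 9} = \sqrt{6} \approx 2.4495$)
$\frac{8 \cdot 4 \cdot 1}{O} + \frac{310}{100} = \frac{8 \cdot 4 \cdot 1}{\sqrt{6}} + \frac{310}{100} = 32 \cdot 1 \frac{\sqrt{6}}{6} + 310 \cdot \frac{1}{100} = 32 \frac{\sqrt{6}}{6} + \frac{31}{10} = \frac{16 \sqrt{6}}{3} + \frac{31}{10} = \frac{31}{10} + \frac{16 \sqrt{6}}{3}$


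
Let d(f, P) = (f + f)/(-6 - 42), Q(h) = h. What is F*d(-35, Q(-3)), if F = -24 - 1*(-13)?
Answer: -385/24 ≈ -16.042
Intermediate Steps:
F = -11 (F = -24 + 13 = -11)
d(f, P) = -f/24 (d(f, P) = (2*f)/(-48) = (2*f)*(-1/48) = -f/24)
F*d(-35, Q(-3)) = -(-11)*(-35)/24 = -11*35/24 = -385/24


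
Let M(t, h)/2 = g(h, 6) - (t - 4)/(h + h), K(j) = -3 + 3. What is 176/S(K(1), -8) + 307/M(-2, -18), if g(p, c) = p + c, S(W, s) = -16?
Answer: -1724/73 ≈ -23.616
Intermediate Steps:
K(j) = 0
g(p, c) = c + p
M(t, h) = 12 + 2*h - (-4 + t)/h (M(t, h) = 2*((6 + h) - (t - 4)/(h + h)) = 2*((6 + h) - (-4 + t)/(2*h)) = 2*(6 + h - (-4 + t)/(2*h)) = 12 + 2*h - (-4 + t)/h)
176/S(K(1), -8) + 307/M(-2, -18) = 176/(-16) + 307/(((4 - 1*(-2) + 2*(-18)*(6 - 18))/(-18))) = 176*(-1/16) + 307/((-(4 + 2 + 2*(-18)*(-12))/18)) = -11 + 307/((-(4 + 2 + 432)/18)) = -11 + 307/((-1/18*438)) = -11 + 307/(-73/3) = -11 + 307*(-3/73) = -11 - 921/73 = -1724/73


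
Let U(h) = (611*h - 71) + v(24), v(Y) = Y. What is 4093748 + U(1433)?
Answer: 4969264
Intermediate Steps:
U(h) = -47 + 611*h (U(h) = (611*h - 71) + 24 = (-71 + 611*h) + 24 = -47 + 611*h)
4093748 + U(1433) = 4093748 + (-47 + 611*1433) = 4093748 + (-47 + 875563) = 4093748 + 875516 = 4969264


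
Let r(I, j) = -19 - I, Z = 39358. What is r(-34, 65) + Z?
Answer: 39373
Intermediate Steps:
r(-34, 65) + Z = (-19 - 1*(-34)) + 39358 = (-19 + 34) + 39358 = 15 + 39358 = 39373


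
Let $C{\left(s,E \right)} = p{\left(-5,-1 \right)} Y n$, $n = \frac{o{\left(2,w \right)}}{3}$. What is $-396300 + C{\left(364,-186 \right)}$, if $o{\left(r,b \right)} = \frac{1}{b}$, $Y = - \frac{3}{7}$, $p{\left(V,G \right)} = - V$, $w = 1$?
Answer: $- \frac{2774105}{7} \approx -3.963 \cdot 10^{5}$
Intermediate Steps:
$Y = - \frac{3}{7}$ ($Y = \left(-3\right) \frac{1}{7} = - \frac{3}{7} \approx -0.42857$)
$n = \frac{1}{3}$ ($n = \frac{1}{1 \cdot 3} = 1 \cdot \frac{1}{3} = \frac{1}{3} \approx 0.33333$)
$C{\left(s,E \right)} = - \frac{5}{7}$ ($C{\left(s,E \right)} = \left(-1\right) \left(-5\right) \left(- \frac{3}{7}\right) \frac{1}{3} = 5 \left(- \frac{3}{7}\right) \frac{1}{3} = \left(- \frac{15}{7}\right) \frac{1}{3} = - \frac{5}{7}$)
$-396300 + C{\left(364,-186 \right)} = -396300 - \frac{5}{7} = - \frac{2774105}{7}$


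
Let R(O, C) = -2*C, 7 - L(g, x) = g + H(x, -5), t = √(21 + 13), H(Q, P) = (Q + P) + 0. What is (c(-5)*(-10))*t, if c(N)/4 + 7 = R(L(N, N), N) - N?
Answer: -320*√34 ≈ -1865.9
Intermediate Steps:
H(Q, P) = P + Q (H(Q, P) = (P + Q) + 0 = P + Q)
t = √34 ≈ 5.8309
L(g, x) = 12 - g - x (L(g, x) = 7 - (g + (-5 + x)) = 7 - (-5 + g + x) = 7 + (5 - g - x) = 12 - g - x)
c(N) = -28 - 12*N (c(N) = -28 + 4*(-2*N - N) = -28 + 4*(-3*N) = -28 - 12*N)
(c(-5)*(-10))*t = ((-28 - 12*(-5))*(-10))*√34 = ((-28 + 60)*(-10))*√34 = (32*(-10))*√34 = -320*√34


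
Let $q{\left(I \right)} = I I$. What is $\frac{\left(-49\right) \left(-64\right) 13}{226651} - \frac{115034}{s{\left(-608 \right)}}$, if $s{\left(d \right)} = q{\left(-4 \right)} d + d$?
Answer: $\frac{697209189}{61649072} \approx 11.309$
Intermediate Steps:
$q{\left(I \right)} = I^{2}$
$s{\left(d \right)} = 17 d$ ($s{\left(d \right)} = \left(-4\right)^{2} d + d = 16 d + d = 17 d$)
$\frac{\left(-49\right) \left(-64\right) 13}{226651} - \frac{115034}{s{\left(-608 \right)}} = \frac{\left(-49\right) \left(-64\right) 13}{226651} - \frac{115034}{17 \left(-608\right)} = 3136 \cdot 13 \cdot \frac{1}{226651} - \frac{115034}{-10336} = 40768 \cdot \frac{1}{226651} - - \frac{57517}{5168} = \frac{40768}{226651} + \frac{57517}{5168} = \frac{697209189}{61649072}$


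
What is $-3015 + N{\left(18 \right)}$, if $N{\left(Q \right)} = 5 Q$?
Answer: $-2925$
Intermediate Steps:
$-3015 + N{\left(18 \right)} = -3015 + 5 \cdot 18 = -3015 + 90 = -2925$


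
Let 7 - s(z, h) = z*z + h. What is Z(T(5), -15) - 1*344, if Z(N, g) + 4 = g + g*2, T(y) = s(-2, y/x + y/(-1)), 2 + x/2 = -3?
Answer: -393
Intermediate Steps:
x = -10 (x = -4 + 2*(-3) = -4 - 6 = -10)
s(z, h) = 7 - h - z² (s(z, h) = 7 - (z*z + h) = 7 - (z² + h) = 7 - (h + z²) = 7 + (-h - z²) = 7 - h - z²)
T(y) = 3 + 11*y/10 (T(y) = 7 - (y/(-10) + y/(-1)) - 1*(-2)² = 7 - (y*(-⅒) + y*(-1)) - 1*4 = 7 - (-y/10 - y) - 4 = 7 - (-11)*y/10 - 4 = 7 + 11*y/10 - 4 = 3 + 11*y/10)
Z(N, g) = -4 + 3*g (Z(N, g) = -4 + (g + g*2) = -4 + (g + 2*g) = -4 + 3*g)
Z(T(5), -15) - 1*344 = (-4 + 3*(-15)) - 1*344 = (-4 - 45) - 344 = -49 - 344 = -393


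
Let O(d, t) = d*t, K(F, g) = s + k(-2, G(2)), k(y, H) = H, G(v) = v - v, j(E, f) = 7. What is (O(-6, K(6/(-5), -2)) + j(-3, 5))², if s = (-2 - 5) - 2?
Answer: 3721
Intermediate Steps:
G(v) = 0
s = -9 (s = -7 - 2 = -9)
K(F, g) = -9 (K(F, g) = -9 + 0 = -9)
(O(-6, K(6/(-5), -2)) + j(-3, 5))² = (-6*(-9) + 7)² = (54 + 7)² = 61² = 3721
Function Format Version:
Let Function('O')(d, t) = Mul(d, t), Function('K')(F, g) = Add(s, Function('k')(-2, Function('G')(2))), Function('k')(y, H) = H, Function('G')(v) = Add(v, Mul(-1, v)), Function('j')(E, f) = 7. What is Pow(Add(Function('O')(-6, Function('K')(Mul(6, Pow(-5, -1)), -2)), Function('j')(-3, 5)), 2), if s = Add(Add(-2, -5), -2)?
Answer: 3721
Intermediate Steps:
Function('G')(v) = 0
s = -9 (s = Add(-7, -2) = -9)
Function('K')(F, g) = -9 (Function('K')(F, g) = Add(-9, 0) = -9)
Pow(Add(Function('O')(-6, Function('K')(Mul(6, Pow(-5, -1)), -2)), Function('j')(-3, 5)), 2) = Pow(Add(Mul(-6, -9), 7), 2) = Pow(Add(54, 7), 2) = Pow(61, 2) = 3721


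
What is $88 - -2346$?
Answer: $2434$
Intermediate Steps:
$88 - -2346 = 88 + 2346 = 2434$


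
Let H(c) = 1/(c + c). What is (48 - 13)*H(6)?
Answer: 35/12 ≈ 2.9167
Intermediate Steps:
H(c) = 1/(2*c)
(48 - 13)*H(6) = (48 - 13)*((½)/6) = 35*((½)*(⅙)) = 35*(1/12) = 35/12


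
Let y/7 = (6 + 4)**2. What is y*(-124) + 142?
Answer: -86658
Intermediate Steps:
y = 700 (y = 7*(6 + 4)**2 = 7*10**2 = 7*100 = 700)
y*(-124) + 142 = 700*(-124) + 142 = -86800 + 142 = -86658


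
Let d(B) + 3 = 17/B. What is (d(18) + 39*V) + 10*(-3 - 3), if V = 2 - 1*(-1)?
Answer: 989/18 ≈ 54.944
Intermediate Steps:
V = 3 (V = 2 + 1 = 3)
d(B) = -3 + 17/B
(d(18) + 39*V) + 10*(-3 - 3) = ((-3 + 17/18) + 39*3) + 10*(-3 - 3) = ((-3 + 17*(1/18)) + 117) + 10*(-6) = ((-3 + 17/18) + 117) - 60 = (-37/18 + 117) - 60 = 2069/18 - 60 = 989/18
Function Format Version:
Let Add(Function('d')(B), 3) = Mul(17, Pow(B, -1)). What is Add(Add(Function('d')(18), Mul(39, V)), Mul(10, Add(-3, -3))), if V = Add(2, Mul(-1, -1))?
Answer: Rational(989, 18) ≈ 54.944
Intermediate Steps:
V = 3 (V = Add(2, 1) = 3)
Function('d')(B) = Add(-3, Mul(17, Pow(B, -1)))
Add(Add(Function('d')(18), Mul(39, V)), Mul(10, Add(-3, -3))) = Add(Add(Add(-3, Mul(17, Pow(18, -1))), Mul(39, 3)), Mul(10, Add(-3, -3))) = Add(Add(Add(-3, Mul(17, Rational(1, 18))), 117), Mul(10, -6)) = Add(Add(Add(-3, Rational(17, 18)), 117), -60) = Add(Add(Rational(-37, 18), 117), -60) = Add(Rational(2069, 18), -60) = Rational(989, 18)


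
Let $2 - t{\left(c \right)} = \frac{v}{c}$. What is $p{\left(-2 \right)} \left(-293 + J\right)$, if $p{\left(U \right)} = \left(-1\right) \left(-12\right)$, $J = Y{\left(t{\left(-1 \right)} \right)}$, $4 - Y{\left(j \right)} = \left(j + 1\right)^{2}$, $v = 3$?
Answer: $-3900$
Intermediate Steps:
$t{\left(c \right)} = 2 - \frac{3}{c}$
$Y{\left(j \right)} = 4 - \left(1 + j\right)^{2}$ ($Y{\left(j \right)} = 4 - \left(j + 1\right)^{2} = 4 - \left(1 + j\right)^{2}$)
$J = -32$ ($J = 4 - \left(1 - \left(-2 + \frac{3}{-1}\right)\right)^{2} = 4 - \left(1 + \left(2 - -3\right)\right)^{2} = 4 - \left(1 + \left(2 + 3\right)\right)^{2} = 4 - \left(1 + 5\right)^{2} = 4 - 6^{2} = 4 - 36 = -32$)
$p{\left(U \right)} = 12$
$p{\left(-2 \right)} \left(-293 + J\right) = 12 \left(-293 - 32\right) = 12 \left(-325\right) = -3900$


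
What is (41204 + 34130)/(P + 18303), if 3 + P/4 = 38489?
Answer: 75334/172247 ≈ 0.43736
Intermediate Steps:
P = 153944 (P = -12 + 4*38489 = -12 + 153956 = 153944)
(41204 + 34130)/(P + 18303) = (41204 + 34130)/(153944 + 18303) = 75334/172247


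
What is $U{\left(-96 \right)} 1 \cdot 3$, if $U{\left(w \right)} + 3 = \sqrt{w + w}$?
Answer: $-9 + 24 i \sqrt{3} \approx -9.0 + 41.569 i$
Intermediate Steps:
$U{\left(w \right)} = -3 + \sqrt{2} \sqrt{w}$ ($U{\left(w \right)} = -3 + \sqrt{w + w} = -3 + \sqrt{2 w} = -3 + \sqrt{2} \sqrt{w}$)
$U{\left(-96 \right)} 1 \cdot 3 = \left(-3 + \sqrt{2} \sqrt{-96}\right) 1 \cdot 3 = \left(-3 + \sqrt{2} \cdot 4 i \sqrt{6}\right) 3 = \left(-3 + 8 i \sqrt{3}\right) 3 = -9 + 24 i \sqrt{3}$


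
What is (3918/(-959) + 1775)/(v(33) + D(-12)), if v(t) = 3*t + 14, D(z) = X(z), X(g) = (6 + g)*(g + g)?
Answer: 1698307/246463 ≈ 6.8907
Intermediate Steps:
X(g) = 2*g*(6 + g) (X(g) = (6 + g)*(2*g) = 2*g*(6 + g))
D(z) = 2*z*(6 + z)
v(t) = 14 + 3*t
(3918/(-959) + 1775)/(v(33) + D(-12)) = (3918/(-959) + 1775)/((14 + 3*33) + 2*(-12)*(6 - 12)) = (3918*(-1/959) + 1775)/((14 + 99) + 2*(-12)*(-6)) = (-3918/959 + 1775)/(113 + 144) = (1698307/959)/257 = (1698307/959)*(1/257) = 1698307/246463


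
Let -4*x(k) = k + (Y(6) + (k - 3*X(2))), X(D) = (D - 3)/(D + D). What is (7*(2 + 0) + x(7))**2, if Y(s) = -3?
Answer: 31329/256 ≈ 122.38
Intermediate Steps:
X(D) = (-3 + D)/(2*D) (X(D) = (-3 + D)/((2*D)) = (-3 + D)*(1/(2*D)) = (-3 + D)/(2*D))
x(k) = 9/16 - k/2 (x(k) = -(k + (-3 + (k - 3*(-3 + 2)/(2*2))))/4 = -(k + (-3 + (k - 3*(-1)/(2*2))))/4 = -(k + (-3 + (k - 3*(-1/4))))/4 = -(k + (-3 + (k + 3/4)))/4 = -(k + (-3 + (3/4 + k)))/4 = -(k + (-9/4 + k))/4 = -(-9/4 + 2*k)/4 = 9/16 - k/2)
(7*(2 + 0) + x(7))**2 = (7*(2 + 0) + (9/16 - 1/2*7))**2 = (7*2 + (9/16 - 7/2))**2 = (14 - 47/16)**2 = (177/16)**2 = 31329/256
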